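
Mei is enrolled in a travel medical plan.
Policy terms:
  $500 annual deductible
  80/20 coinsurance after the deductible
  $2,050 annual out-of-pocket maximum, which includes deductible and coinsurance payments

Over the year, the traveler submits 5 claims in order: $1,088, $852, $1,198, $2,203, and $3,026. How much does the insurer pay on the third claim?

#1 ($1,088): $500 finishes the deductible; $588 goes to coinsurance; traveler's 20% is $117.60. Traveler pays $617.60; OOP now $617.60. Plan pays $1,088 − $617.60 = $470.40.
#2 ($852): deductible met; 20% of $852 = $170.40. Traveler owes $170.40 (running OOP $788). Insurer: $852 − $170.40 = $681.60.
#3 ($1,198): deductible already satisfied, so traveler's share is 20% × $1,198 = $239.60. Traveler owes $239.60 (running OOP $1,027.60). Insurer: $1,198 − $239.60 = $958.40.

$958.40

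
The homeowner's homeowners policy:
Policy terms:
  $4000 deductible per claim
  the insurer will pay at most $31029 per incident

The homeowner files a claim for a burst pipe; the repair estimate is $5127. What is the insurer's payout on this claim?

$1127

After the deductible, $5127 − $4000 = $1127 remains.
$1127 is within the $31029 limit, so the insurer pays $1127.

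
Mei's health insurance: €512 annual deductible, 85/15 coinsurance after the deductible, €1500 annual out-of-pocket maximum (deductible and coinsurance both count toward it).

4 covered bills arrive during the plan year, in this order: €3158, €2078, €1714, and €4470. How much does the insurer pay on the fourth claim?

Bill 1, €3158: €512 finishes the deductible; €2646 goes to coinsurance; coinsurance €2646 × 15% = €396.90. Cost to patient: €908.90. OOP to date €908.90. Insurer: €3158 − €908.90 = €2249.10.
Bill 2, €2078: 15% coinsurance on €2078 = €311.70. Cost to patient: €311.70. OOP to date €1220.60. Plan pays €2078 − €311.70 = €1766.30.
Bill 3, €1714: deductible met; 15% of €1714 = €257.10. Patient owes €257.10 (running OOP €1477.70). Insurer: €1714 − €257.10 = €1456.90.
Bill 4, €4470: deductible met; 15% of €4470 = €670.50. Adding that to €1477.70 gives €2148.20, past the €1500 cap; patient pays only €1500 − €1477.70 = €22.30. Plan pays €4470 − €22.30 = €4447.70.

€4447.70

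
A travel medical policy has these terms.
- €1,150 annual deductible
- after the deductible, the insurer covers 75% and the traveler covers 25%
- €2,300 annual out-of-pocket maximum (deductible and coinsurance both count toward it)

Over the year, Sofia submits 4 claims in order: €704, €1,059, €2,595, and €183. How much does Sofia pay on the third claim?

€648.75

Claim 1 — €704: entire amount goes to the deductible. Traveler pays €704; OOP now €704.
Claim 2 — €1,059: deductible takes €446, €613 remains; 25% of €613 = €153.25. Traveler owes €599.25 (running OOP €1,303.25).
Claim 3 — €2,595: deductible already satisfied, so traveler's share is 25% × €2,595 = €648.75. Cost to traveler: €648.75. OOP to date €1,952.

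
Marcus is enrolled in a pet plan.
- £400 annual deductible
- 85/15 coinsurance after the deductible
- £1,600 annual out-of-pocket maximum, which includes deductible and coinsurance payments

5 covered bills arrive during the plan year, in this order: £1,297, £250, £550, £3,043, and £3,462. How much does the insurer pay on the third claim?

Bill 1, £1,297: deductible takes £400, £897 remains; 15% of £897 = £134.55. Owner pays £534.55; OOP now £534.55. Insurer: £1,297 − £534.55 = £762.45.
Bill 2, £250: deductible already satisfied, so owner's share is 15% × £250 = £37.50. Cost to owner: £37.50. OOP to date £572.05. Insurer: £250 − £37.50 = £212.50.
Bill 3, £550: deductible already satisfied, so owner's share is 15% × £550 = £82.50. Owner owes £82.50 (running OOP £654.55). Insurer: £550 − £82.50 = £467.50.

£467.50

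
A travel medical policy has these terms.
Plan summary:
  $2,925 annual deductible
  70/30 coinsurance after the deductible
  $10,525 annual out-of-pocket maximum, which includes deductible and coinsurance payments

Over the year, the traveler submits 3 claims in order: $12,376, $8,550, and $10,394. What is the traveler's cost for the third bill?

Claim 1 — $12,376: $2,925 finishes the deductible; $9,451 goes to coinsurance; 30% of $9,451 = $2,835.30. Traveler pays $5,760.30; OOP now $5,760.30.
Claim 2 — $8,550: deductible met; 30% of $8,550 = $2,565. Traveler owes $2,565 (running OOP $8,325.30).
Claim 3 — $10,394: deductible already satisfied, so traveler's share is 30% × $10,394 = $3,118.20. OOP would hit $11,443.50 > $10,525, so the cap limits the traveler to $10,525 − $8,325.30 = $2,199.70.

$2,199.70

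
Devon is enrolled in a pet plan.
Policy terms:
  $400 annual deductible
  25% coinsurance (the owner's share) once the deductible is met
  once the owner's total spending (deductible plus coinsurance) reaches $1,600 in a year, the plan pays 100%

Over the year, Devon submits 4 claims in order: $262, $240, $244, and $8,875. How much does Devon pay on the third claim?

$61

Bill 1, $262: fully absorbed by the deductible. Owner pays $262; OOP now $262.
Bill 2, $240: $138 finishes the deductible; $102 goes to coinsurance; owner's 25% is $25.50. Cost to owner: $163.50. OOP to date $425.50.
Bill 3, $244: deductible met; 25% of $244 = $61. Owner pays $61; OOP now $486.50.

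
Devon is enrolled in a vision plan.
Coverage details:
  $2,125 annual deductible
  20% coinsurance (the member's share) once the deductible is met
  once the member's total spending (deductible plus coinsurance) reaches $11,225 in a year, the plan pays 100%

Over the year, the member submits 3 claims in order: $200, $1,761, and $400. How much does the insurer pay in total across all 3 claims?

Claim 1 ($200): fully absorbed by the deductible. Cost to member: $200. OOP to date $200. Plan pays $200 − $200 = $0.
Claim 2 ($1,761): fully absorbed by the deductible. Member pays $1,761; OOP now $1,961. Insurer: $1,761 − $1,761 = $0.
Claim 3 ($400): $164 to deductible, leaving $236; member's 20% is $47.20. Member pays $211.20; OOP now $2,172.20. Insurer: $400 − $211.20 = $188.80.
Insurer total: $0 + $0 + $188.80 = $188.80.

$188.80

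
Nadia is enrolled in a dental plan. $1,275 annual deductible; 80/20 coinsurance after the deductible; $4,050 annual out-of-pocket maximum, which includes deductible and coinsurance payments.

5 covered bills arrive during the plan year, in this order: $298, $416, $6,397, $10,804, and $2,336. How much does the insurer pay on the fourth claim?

$9,196.20

Bill 1, $298: entire amount goes to the deductible. Cost to patient: $298. OOP to date $298. Plan pays $298 − $298 = $0.
Bill 2, $416: fully absorbed by the deductible. Cost to patient: $416. OOP to date $714. Insurer: $416 − $416 = $0.
Bill 3, $6,397: deductible takes $561, $5,836 remains; coinsurance $5,836 × 20% = $1,167.20. Cost to patient: $1,728.20. OOP to date $2,442.20. Insurer: $6,397 − $1,728.20 = $4,668.80.
Bill 4, $10,804: deductible already satisfied, so patient's share is 20% × $10,804 = $2,160.80. OOP would hit $4,603 > $4,050, so the cap limits the patient to $4,050 − $2,442.20 = $1,607.80. Insurer: $10,804 − $1,607.80 = $9,196.20.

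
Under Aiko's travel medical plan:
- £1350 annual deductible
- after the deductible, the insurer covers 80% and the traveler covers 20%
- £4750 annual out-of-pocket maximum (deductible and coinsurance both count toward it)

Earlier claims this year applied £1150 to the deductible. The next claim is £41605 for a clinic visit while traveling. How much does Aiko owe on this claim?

£3600

£1150 of the £1350 deductible is already met, leaving £200.
After the £200 deductible portion, £41605 − £200 = £41405 is subject to coinsurance.
20% of £41405 = £8281 falls to the traveler.
So the traveler owes £200 + £8281 = £8481 before any cap.
That would bring total out-of-pocket to £9631, past the £4750 cap. The traveler is capped at £4750 − £1150 = £3600 on this claim.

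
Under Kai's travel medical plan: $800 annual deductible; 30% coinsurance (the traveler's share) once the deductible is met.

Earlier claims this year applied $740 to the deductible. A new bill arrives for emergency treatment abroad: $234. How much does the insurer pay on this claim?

Remaining deductible: $800 − $740 = $60.
That leaves $234 − $60 = $174 for coinsurance.
30% of $174 = $52.20 falls to the traveler.
So the traveler owes $60 + $52.20 = $112.20.
Insurer pays the balance: $234 − $112.20 = $121.80.

$121.80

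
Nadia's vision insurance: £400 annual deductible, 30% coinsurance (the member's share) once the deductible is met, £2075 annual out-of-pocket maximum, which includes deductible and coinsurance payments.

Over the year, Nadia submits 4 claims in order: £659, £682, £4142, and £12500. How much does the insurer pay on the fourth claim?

Claim 1 — £659: £400 to deductible, leaving £259; 30% of £259 = £77.70. Cost to member: £477.70. OOP to date £477.70. Insurer: £659 − £477.70 = £181.30.
Claim 2 — £682: 30% coinsurance on £682 = £204.60. Cost to member: £204.60. OOP to date £682.30. Plan pays £682 − £204.60 = £477.40.
Claim 3 — £4142: deductible met; 30% of £4142 = £1242.60. Member pays £1242.60; OOP now £1924.90. Plan pays £4142 − £1242.60 = £2899.40.
Claim 4 — £12500: deductible already satisfied, so member's share is 30% × £12500 = £3750. Adding that to £1924.90 gives £5674.90, past the £2075 cap; member pays only £2075 − £1924.90 = £150.10. Insurer: £12500 − £150.10 = £12349.90.

£12349.90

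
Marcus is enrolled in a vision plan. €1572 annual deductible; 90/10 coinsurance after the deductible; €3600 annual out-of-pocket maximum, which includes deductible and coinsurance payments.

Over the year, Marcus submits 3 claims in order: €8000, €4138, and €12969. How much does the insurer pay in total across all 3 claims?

€21507

Bill 1, €8000: deductible takes €1572, €6428 remains; 10% of €6428 = €642.80. Member owes €2214.80 (running OOP €2214.80). Insurer: €8000 − €2214.80 = €5785.20.
Bill 2, €4138: 10% coinsurance on €4138 = €413.80. Cost to member: €413.80. OOP to date €2628.60. Plan pays €4138 − €413.80 = €3724.20.
Bill 3, €12969: deductible met; 10% of €12969 = €1296.90. OOP would hit €3925.50 > €3600, so the cap limits the member to €3600 − €2628.60 = €971.40. Insurer: €12969 − €971.40 = €11997.60.
Insurer total: €5785.20 + €3724.20 + €11997.60 = €21507.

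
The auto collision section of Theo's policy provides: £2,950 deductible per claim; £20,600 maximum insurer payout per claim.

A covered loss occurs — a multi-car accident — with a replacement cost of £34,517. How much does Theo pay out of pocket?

£13,917

Less the £2,950 deductible: £34,517 − £2,950 = £31,567.
Since £31,567 > £20,600, the payout is capped at £20,600.
Driver's share is the uncovered remainder: £34,517 − £20,600 = £13,917.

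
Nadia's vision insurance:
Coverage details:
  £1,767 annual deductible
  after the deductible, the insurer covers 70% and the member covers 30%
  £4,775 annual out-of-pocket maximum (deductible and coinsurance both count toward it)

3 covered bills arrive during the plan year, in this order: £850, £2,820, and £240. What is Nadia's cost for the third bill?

£72

Bill 1, £850: all of it applies to the deductible. Member pays £850; OOP now £850.
Bill 2, £2,820: deductible takes £917, £1,903 remains; 30% of £1,903 = £570.90. Member pays £1,487.90; OOP now £2,337.90.
Bill 3, £240: 30% coinsurance on £240 = £72. Member pays £72; OOP now £2,409.90.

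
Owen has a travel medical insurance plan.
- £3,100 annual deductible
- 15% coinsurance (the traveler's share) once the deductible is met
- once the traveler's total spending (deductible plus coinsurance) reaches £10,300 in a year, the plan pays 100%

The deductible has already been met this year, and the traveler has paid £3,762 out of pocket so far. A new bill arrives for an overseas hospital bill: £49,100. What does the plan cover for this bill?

The deductible is already satisfied, so the full bill goes to coinsurance.
15% of £49,100 = £7,365 falls to the traveler.
Year-to-date out-of-pocket would reach £3,762 + £7,365 = £11,127, above the £10,300 maximum, so the traveler pays only £10,300 − £3,762 = £6,538.
The insurer covers the remainder: £49,100 − £6,538 = £42,562.

£42,562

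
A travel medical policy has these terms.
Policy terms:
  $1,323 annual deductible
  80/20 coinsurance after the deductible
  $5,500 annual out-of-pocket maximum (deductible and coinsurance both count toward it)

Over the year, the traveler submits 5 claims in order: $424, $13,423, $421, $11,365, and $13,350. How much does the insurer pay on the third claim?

$336.80

Claim 1 — $424: all of it applies to the deductible. Traveler pays $424; OOP now $424. Insurer: $424 − $424 = $0.
Claim 2 — $13,423: $899 to deductible, leaving $12,524; traveler's 20% is $2,504.80. Traveler owes $3,403.80 (running OOP $3,827.80). Insurer: $13,423 − $3,403.80 = $10,019.20.
Claim 3 — $421: deductible met; 20% of $421 = $84.20. Cost to traveler: $84.20. OOP to date $3,912. Plan pays $421 − $84.20 = $336.80.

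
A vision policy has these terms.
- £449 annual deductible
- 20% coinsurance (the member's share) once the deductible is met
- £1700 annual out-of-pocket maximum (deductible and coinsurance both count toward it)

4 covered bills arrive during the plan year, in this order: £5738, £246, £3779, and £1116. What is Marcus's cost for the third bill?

Bill 1, £5738: £449 to deductible, leaving £5289; member's 20% is £1057.80. Member owes £1506.80 (running OOP £1506.80).
Bill 2, £246: deductible already satisfied, so member's share is 20% × £246 = £49.20. Member pays £49.20; OOP now £1556.
Bill 3, £3779: deductible met; 20% of £3779 = £755.80. Adding that to £1556 gives £2311.80, past the £1700 cap; member pays only £1700 − £1556 = £144.

£144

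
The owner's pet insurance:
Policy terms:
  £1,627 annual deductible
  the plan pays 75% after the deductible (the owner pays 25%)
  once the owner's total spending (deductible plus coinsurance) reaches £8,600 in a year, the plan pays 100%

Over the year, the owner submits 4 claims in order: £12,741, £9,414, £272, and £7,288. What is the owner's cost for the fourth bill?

£1,773

Claim 1 — £12,741: £1,627 to deductible, leaving £11,114; coinsurance £11,114 × 25% = £2,778.50. Cost to owner: £4,405.50. OOP to date £4,405.50.
Claim 2 — £9,414: deductible already satisfied, so owner's share is 25% × £9,414 = £2,353.50. Cost to owner: £2,353.50. OOP to date £6,759.
Claim 3 — £272: 25% coinsurance on £272 = £68. Owner pays £68; OOP now £6,827.
Claim 4 — £7,288: deductible already satisfied, so owner's share is 25% × £7,288 = £1,822. OOP would hit £8,649 > £8,600, so the cap limits the owner to £8,600 − £6,827 = £1,773.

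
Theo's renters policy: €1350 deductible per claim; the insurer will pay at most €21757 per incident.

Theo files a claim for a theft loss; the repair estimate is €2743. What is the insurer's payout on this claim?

Less the €1350 deductible: €2743 − €1350 = €1393.
That's under the €21757 cap, so the insurer reimburses the full €1393.

€1393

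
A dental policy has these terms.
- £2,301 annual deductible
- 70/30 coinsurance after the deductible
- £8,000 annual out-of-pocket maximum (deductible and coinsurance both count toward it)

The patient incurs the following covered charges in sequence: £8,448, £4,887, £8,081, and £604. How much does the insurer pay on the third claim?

£5,692.20

Bill 1, £8,448: £2,301 finishes the deductible; £6,147 goes to coinsurance; patient's 30% is £1,844.10. Patient pays £4,145.10; OOP now £4,145.10. Plan pays £8,448 − £4,145.10 = £4,302.90.
Bill 2, £4,887: deductible met; 30% of £4,887 = £1,466.10. Patient pays £1,466.10; OOP now £5,611.20. Insurer: £4,887 − £1,466.10 = £3,420.90.
Bill 3, £8,081: deductible already satisfied, so patient's share is 30% × £8,081 = £2,424.30. Adding that to £5,611.20 gives £8,035.50, past the £8,000 cap; patient pays only £8,000 − £5,611.20 = £2,388.80. Plan pays £8,081 − £2,388.80 = £5,692.20.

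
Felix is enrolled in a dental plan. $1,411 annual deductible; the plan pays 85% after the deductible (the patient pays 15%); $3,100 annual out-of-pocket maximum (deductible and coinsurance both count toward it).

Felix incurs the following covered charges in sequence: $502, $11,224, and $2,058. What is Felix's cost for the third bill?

Claim 1 — $502: fully absorbed by the deductible. Patient pays $502; OOP now $502.
Claim 2 — $11,224: $909 to deductible, leaving $10,315; 15% of $10,315 = $1,547.25. Patient pays $2,456.25; OOP now $2,958.25.
Claim 3 — $2,058: deductible already satisfied, so patient's share is 15% × $2,058 = $308.70. That would push OOP to $3,266.95, over the $3,100 cap, so patient pays $3,100 − $2,958.25 = $141.75.

$141.75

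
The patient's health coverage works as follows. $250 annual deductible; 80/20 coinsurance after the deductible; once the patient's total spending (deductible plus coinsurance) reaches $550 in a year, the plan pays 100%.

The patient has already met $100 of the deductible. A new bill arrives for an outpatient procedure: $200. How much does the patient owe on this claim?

$160

Remaining deductible: $250 − $100 = $150.
The remaining $50 (= $200 − $150) moves to coinsurance.
20% of $50 = $10 falls to the patient.
That puts the patient's cost at $150 + $10 = $160 before any cap.
Cumulative spending $100 + $160 = $260 stays under the $550 maximum.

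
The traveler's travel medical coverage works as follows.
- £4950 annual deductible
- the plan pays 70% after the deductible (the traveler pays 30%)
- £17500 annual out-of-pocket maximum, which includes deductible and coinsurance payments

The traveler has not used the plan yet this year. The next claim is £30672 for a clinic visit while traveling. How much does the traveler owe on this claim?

The full £4950 deductible is still open; £4950 of this bill applies to it.
After the £4950 deductible portion, £30672 − £4950 = £25722 is subject to coinsurance.
Coinsurance: £25722 × 30% = £7716.60.
That puts the traveler's cost at £4950 + £7716.60 = £12666.60 before any cap.
Total out-of-pocket so far would be £0 + £12666.60 = £12666.60, below the £17500 cap — no reduction.

£12666.60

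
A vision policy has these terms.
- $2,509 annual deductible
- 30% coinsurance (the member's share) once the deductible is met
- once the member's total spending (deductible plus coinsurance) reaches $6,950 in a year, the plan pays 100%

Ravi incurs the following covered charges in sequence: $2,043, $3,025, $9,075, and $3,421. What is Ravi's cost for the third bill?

Bill 1, $2,043: entire amount goes to the deductible. Cost to member: $2,043. OOP to date $2,043.
Bill 2, $3,025: $466 to deductible, leaving $2,559; coinsurance $2,559 × 30% = $767.70. Cost to member: $1,233.70. OOP to date $3,276.70.
Bill 3, $9,075: deductible met; 30% of $9,075 = $2,722.50. Member owes $2,722.50 (running OOP $5,999.20).

$2,722.50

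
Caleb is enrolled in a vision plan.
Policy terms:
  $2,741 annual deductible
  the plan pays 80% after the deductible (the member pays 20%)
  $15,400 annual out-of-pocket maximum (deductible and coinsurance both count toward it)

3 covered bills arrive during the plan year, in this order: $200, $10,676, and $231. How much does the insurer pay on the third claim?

Claim 1 ($200): fully absorbed by the deductible. Member owes $200 (running OOP $200). Insurer: $200 − $200 = $0.
Claim 2 ($10,676): $2,541 finishes the deductible; $8,135 goes to coinsurance; coinsurance $8,135 × 20% = $1,627. Member pays $4,168; OOP now $4,368. Plan pays $10,676 − $4,168 = $6,508.
Claim 3 ($231): deductible met; 20% of $231 = $46.20. Member owes $46.20 (running OOP $4,414.20). Plan pays $231 − $46.20 = $184.80.

$184.80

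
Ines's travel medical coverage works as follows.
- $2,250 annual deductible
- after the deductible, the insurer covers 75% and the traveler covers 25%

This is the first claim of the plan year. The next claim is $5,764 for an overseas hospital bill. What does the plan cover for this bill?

The full $2,250 deductible is still open; $2,250 of this bill applies to it.
The remaining $3,514 (= $5,764 − $2,250) moves to coinsurance.
25% of $3,514 = $878.50 falls to the traveler.
Traveler responsibility: $2,250 + $878.50 = $3,128.50.
The plan picks up $5,764 − $3,128.50 = $2,635.50.

$2,635.50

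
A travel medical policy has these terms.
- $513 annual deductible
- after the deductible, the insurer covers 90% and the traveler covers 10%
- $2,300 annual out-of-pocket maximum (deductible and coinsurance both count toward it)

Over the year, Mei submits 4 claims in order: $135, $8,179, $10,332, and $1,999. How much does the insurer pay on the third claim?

Bill 1, $135: entire amount goes to the deductible. Traveler pays $135; OOP now $135. Insurer: $135 − $135 = $0.
Bill 2, $8,179: deductible takes $378, $7,801 remains; 10% of $7,801 = $780.10. Traveler owes $1,158.10 (running OOP $1,293.10). Insurer: $8,179 − $1,158.10 = $7,020.90.
Bill 3, $10,332: deductible already satisfied, so traveler's share is 10% × $10,332 = $1,033.20. OOP would hit $2,326.30 > $2,300, so the cap limits the traveler to $2,300 − $1,293.10 = $1,006.90. Plan pays $10,332 − $1,006.90 = $9,325.10.

$9,325.10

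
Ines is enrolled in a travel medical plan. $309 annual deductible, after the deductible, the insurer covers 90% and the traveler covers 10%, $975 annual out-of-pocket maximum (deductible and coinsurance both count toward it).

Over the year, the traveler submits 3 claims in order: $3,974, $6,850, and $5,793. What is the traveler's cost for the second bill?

$299.50

Claim 1 ($3,974): $309 to deductible, leaving $3,665; coinsurance $3,665 × 10% = $366.50. Traveler pays $675.50; OOP now $675.50.
Claim 2 ($6,850): deductible met; 10% of $6,850 = $685. Adding that to $675.50 gives $1,360.50, past the $975 cap; traveler pays only $975 − $675.50 = $299.50.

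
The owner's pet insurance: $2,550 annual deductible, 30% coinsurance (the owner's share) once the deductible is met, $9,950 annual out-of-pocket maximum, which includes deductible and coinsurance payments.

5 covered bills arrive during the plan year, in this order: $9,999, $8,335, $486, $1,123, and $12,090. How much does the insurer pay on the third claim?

$340.20

Claim 1 ($9,999): $2,550 finishes the deductible; $7,449 goes to coinsurance; coinsurance $7,449 × 30% = $2,234.70. Cost to owner: $4,784.70. OOP to date $4,784.70. Insurer: $9,999 − $4,784.70 = $5,214.30.
Claim 2 ($8,335): 30% coinsurance on $8,335 = $2,500.50. Owner pays $2,500.50; OOP now $7,285.20. Plan pays $8,335 − $2,500.50 = $5,834.50.
Claim 3 ($486): deductible met; 30% of $486 = $145.80. Cost to owner: $145.80. OOP to date $7,431. Plan pays $486 − $145.80 = $340.20.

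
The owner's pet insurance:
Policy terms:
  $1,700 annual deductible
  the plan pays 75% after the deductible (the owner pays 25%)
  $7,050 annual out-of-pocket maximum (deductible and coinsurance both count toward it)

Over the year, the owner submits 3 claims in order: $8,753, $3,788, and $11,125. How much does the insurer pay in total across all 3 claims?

#1 ($8,753): deductible takes $1,700, $7,053 remains; owner's 25% is $1,763.25. Owner pays $3,463.25; OOP now $3,463.25. Insurer: $8,753 − $3,463.25 = $5,289.75.
#2 ($3,788): 25% coinsurance on $3,788 = $947. Cost to owner: $947. OOP to date $4,410.25. Insurer: $3,788 − $947 = $2,841.
#3 ($11,125): deductible already satisfied, so owner's share is 25% × $11,125 = $2,781.25. That would push OOP to $7,191.50, over the $7,050 cap, so owner pays $7,050 − $4,410.25 = $2,639.75. Plan pays $11,125 − $2,639.75 = $8,485.25.
Insurer total: $5,289.75 + $2,841 + $8,485.25 = $16,616.

$16,616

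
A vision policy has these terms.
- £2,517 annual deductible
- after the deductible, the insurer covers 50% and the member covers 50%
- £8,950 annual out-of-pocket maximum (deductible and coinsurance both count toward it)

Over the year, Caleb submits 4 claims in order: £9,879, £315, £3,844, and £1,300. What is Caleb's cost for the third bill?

#1 (£9,879): £2,517 to deductible, leaving £7,362; 50% of £7,362 = £3,681. Member pays £6,198; OOP now £6,198.
#2 (£315): deductible met; 50% of £315 = £157.50. Member pays £157.50; OOP now £6,355.50.
#3 (£3,844): deductible already satisfied, so member's share is 50% × £3,844 = £1,922. Member pays £1,922; OOP now £8,277.50.

£1,922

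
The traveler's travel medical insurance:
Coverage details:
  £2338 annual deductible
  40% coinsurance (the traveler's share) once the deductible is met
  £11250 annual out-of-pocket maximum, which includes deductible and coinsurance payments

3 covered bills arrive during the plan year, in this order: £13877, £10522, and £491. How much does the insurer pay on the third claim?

Claim 1 (£13877): £2338 to deductible, leaving £11539; traveler's 40% is £4615.60. Cost to traveler: £6953.60. OOP to date £6953.60. Plan pays £13877 − £6953.60 = £6923.40.
Claim 2 (£10522): deductible already satisfied, so traveler's share is 40% × £10522 = £4208.80. Traveler pays £4208.80; OOP now £11162.40. Insurer: £10522 − £4208.80 = £6313.20.
Claim 3 (£491): 40% coinsurance on £491 = £196.40. That would push OOP to £11358.80, over the £11250 cap, so traveler pays £11250 − £11162.40 = £87.60. Plan pays £491 − £87.60 = £403.40.

£403.40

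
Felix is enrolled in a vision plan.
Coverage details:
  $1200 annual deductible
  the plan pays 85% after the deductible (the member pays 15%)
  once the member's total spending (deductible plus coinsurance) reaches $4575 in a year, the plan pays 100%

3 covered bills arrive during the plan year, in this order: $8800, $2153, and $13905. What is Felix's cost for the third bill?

$1912.05

#1 ($8800): $1200 to deductible, leaving $7600; member's 15% is $1140. Member pays $2340; OOP now $2340.
#2 ($2153): deductible met; 15% of $2153 = $322.95. Member pays $322.95; OOP now $2662.95.
#3 ($13905): 15% coinsurance on $13905 = $2085.75. OOP would hit $4748.70 > $4575, so the cap limits the member to $4575 − $2662.95 = $1912.05.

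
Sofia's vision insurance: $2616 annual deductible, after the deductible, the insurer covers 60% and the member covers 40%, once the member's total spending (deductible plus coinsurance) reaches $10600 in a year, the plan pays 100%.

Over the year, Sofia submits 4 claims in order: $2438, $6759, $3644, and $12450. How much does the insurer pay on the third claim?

$2186.40

Claim 1 — $2438: entire amount goes to the deductible. Cost to member: $2438. OOP to date $2438. Insurer: $2438 − $2438 = $0.
Claim 2 — $6759: deductible takes $178, $6581 remains; 40% of $6581 = $2632.40. Member owes $2810.40 (running OOP $5248.40). Plan pays $6759 − $2810.40 = $3948.60.
Claim 3 — $3644: deductible met; 40% of $3644 = $1457.60. Cost to member: $1457.60. OOP to date $6706. Plan pays $3644 − $1457.60 = $2186.40.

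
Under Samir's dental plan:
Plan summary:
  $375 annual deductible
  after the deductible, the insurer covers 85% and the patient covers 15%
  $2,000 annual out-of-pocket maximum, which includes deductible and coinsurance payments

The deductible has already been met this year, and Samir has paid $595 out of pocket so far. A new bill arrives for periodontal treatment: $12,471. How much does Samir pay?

The deductible is already satisfied, so the full bill goes to coinsurance.
Patient's 15% share of $12,471 is $1,870.65.
Year-to-date out-of-pocket would reach $595 + $1,870.65 = $2,465.65, above the $2,000 maximum, so the patient pays only $2,000 − $595 = $1,405.

$1,405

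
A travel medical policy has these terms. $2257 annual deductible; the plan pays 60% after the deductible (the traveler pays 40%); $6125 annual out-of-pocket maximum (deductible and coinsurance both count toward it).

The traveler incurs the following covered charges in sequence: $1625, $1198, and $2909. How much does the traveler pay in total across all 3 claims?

$3647

Claim 1 ($1625): fully absorbed by the deductible. Cost to traveler: $1625. OOP to date $1625.
Claim 2 ($1198): $632 finishes the deductible; $566 goes to coinsurance; traveler's 40% is $226.40. Cost to traveler: $858.40. OOP to date $2483.40.
Claim 3 ($2909): deductible already satisfied, so traveler's share is 40% × $2909 = $1163.60. Traveler owes $1163.60 (running OOP $3647).
Summing the traveler's payments: $1625 + $858.40 + $1163.60 = $3647.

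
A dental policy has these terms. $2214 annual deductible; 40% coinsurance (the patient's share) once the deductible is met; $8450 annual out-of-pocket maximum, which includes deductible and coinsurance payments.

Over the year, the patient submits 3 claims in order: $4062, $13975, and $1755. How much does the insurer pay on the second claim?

$8478.20

Bill 1, $4062: deductible takes $2214, $1848 remains; patient's 40% is $739.20. Cost to patient: $2953.20. OOP to date $2953.20. Insurer: $4062 − $2953.20 = $1108.80.
Bill 2, $13975: 40% coinsurance on $13975 = $5590. Adding that to $2953.20 gives $8543.20, past the $8450 cap; patient pays only $8450 − $2953.20 = $5496.80. Plan pays $13975 − $5496.80 = $8478.20.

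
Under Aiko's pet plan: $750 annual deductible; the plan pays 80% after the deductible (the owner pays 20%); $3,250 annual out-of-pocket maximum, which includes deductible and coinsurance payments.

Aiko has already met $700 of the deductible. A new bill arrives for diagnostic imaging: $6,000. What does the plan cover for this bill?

$4,760

Remaining deductible: $750 − $700 = $50.
After the $50 deductible portion, $6,000 − $50 = $5,950 is subject to coinsurance.
Coinsurance: $5,950 × 20% = $1,190.
Owner responsibility before any cap: $50 + $1,190 = $1,240.
Cumulative spending $700 + $1,240 = $1,940 stays under the $3,250 maximum.
The insurer covers the remainder: $6,000 − $1,240 = $4,760.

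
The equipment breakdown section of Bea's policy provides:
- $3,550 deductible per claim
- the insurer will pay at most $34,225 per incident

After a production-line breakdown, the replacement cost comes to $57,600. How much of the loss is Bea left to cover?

$23,375

After the deductible, $57,600 − $3,550 = $54,050 remains.
$54,050 exceeds the $34,225 limit, so the insurer pays the limit: $34,225.
Out of pocket: $57,600 − $34,225 = $23,375.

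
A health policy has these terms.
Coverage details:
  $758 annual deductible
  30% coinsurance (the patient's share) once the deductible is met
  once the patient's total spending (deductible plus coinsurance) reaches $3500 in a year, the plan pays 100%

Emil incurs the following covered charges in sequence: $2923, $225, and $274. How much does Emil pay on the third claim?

Bill 1, $2923: $758 to deductible, leaving $2165; 30% of $2165 = $649.50. Cost to patient: $1407.50. OOP to date $1407.50.
Bill 2, $225: deductible already satisfied, so patient's share is 30% × $225 = $67.50. Patient pays $67.50; OOP now $1475.
Bill 3, $274: 30% coinsurance on $274 = $82.20. Cost to patient: $82.20. OOP to date $1557.20.

$82.20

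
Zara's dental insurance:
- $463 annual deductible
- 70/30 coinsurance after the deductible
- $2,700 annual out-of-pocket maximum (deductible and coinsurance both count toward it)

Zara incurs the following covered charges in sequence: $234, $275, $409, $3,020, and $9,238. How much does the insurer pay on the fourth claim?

$2,114

#1 ($234): entire amount goes to the deductible. Cost to patient: $234. OOP to date $234. Plan pays $234 − $234 = $0.
#2 ($275): $229 finishes the deductible; $46 goes to coinsurance; 30% of $46 = $13.80. Patient owes $242.80 (running OOP $476.80). Plan pays $275 − $242.80 = $32.20.
#3 ($409): 30% coinsurance on $409 = $122.70. Patient pays $122.70; OOP now $599.50. Plan pays $409 − $122.70 = $286.30.
#4 ($3,020): deductible met; 30% of $3,020 = $906. Cost to patient: $906. OOP to date $1,505.50. Insurer: $3,020 − $906 = $2,114.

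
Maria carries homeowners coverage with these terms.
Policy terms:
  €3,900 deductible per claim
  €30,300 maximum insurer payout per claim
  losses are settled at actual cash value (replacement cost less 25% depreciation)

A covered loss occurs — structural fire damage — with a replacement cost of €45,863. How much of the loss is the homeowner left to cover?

€15,563

At 25% depreciation, ACV = €45,863 − €11,465.75 = €34,397.25.
After the deductible, €34,397.25 − €3,900 = €30,497.25 remains.
€30,497.25 exceeds the €30,300 limit, so the insurer pays the limit: €30,300.
The homeowner bears the rest of the original loss: €45,863 − €30,300 = €15,563.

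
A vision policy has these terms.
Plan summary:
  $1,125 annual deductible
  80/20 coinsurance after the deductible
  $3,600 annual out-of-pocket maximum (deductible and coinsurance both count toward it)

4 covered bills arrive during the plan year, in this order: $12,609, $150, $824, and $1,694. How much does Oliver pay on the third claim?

Bill 1, $12,609: $1,125 to deductible, leaving $11,484; 20% of $11,484 = $2,296.80. Cost to member: $3,421.80. OOP to date $3,421.80.
Bill 2, $150: 20% coinsurance on $150 = $30. Member owes $30 (running OOP $3,451.80).
Bill 3, $824: deductible met; 20% of $824 = $164.80. OOP would hit $3,616.60 > $3,600, so the cap limits the member to $3,600 − $3,451.80 = $148.20.

$148.20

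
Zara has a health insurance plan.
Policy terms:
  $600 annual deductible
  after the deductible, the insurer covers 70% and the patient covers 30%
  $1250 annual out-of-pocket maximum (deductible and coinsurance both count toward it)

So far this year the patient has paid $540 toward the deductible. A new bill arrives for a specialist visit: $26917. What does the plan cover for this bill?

$540 of the $600 deductible is already met, leaving $60.
After the $60 deductible portion, $26917 − $60 = $26857 is subject to coinsurance.
Patient's 30% share of $26857 is $8057.10.
Patient responsibility before any cap: $60 + $8057.10 = $8117.10.
That would bring total out-of-pocket to $8657.10, past the $1250 cap. The patient is capped at $1250 − $540 = $710 on this claim.
The plan picks up $26917 − $710 = $26207.

$26207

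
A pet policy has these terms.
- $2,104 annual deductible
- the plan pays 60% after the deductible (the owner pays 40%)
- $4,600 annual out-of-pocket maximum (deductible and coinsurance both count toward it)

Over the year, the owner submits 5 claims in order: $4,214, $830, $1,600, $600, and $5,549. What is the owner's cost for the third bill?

$640

Claim 1 — $4,214: $2,104 to deductible, leaving $2,110; 40% of $2,110 = $844. Owner pays $2,948; OOP now $2,948.
Claim 2 — $830: deductible already satisfied, so owner's share is 40% × $830 = $332. Owner pays $332; OOP now $3,280.
Claim 3 — $1,600: deductible already satisfied, so owner's share is 40% × $1,600 = $640. Cost to owner: $640. OOP to date $3,920.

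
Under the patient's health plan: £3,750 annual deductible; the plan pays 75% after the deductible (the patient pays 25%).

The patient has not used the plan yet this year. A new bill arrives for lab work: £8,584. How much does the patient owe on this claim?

Deductible not yet touched, so the first £3,750 of the bill goes to the deductible.
After the £3,750 deductible portion, £8,584 − £3,750 = £4,834 is subject to coinsurance.
Patient's 25% share of £4,834 is £1,208.50.
So the patient owes £3,750 + £1,208.50 = £4,958.50.

£4,958.50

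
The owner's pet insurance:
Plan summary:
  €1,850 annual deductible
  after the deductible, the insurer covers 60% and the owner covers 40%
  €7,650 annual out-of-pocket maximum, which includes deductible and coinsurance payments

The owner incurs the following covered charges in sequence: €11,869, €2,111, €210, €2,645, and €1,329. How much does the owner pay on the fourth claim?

€864

Claim 1 (€11,869): deductible takes €1,850, €10,019 remains; coinsurance €10,019 × 40% = €4,007.60. Owner owes €5,857.60 (running OOP €5,857.60).
Claim 2 (€2,111): deductible met; 40% of €2,111 = €844.40. Cost to owner: €844.40. OOP to date €6,702.
Claim 3 (€210): deductible already satisfied, so owner's share is 40% × €210 = €84. Cost to owner: €84. OOP to date €6,786.
Claim 4 (€2,645): deductible met; 40% of €2,645 = €1,058. That would push OOP to €7,844, over the €7,650 cap, so owner pays €7,650 − €6,786 = €864.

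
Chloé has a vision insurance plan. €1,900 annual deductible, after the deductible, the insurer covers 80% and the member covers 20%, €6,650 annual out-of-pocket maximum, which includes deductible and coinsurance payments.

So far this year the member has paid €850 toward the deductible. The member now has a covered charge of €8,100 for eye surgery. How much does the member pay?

€2,460

€850 of the €1,900 deductible is already met, leaving €1,050.
After the €1,050 deductible portion, €8,100 − €1,050 = €7,050 is subject to coinsurance.
20% of €7,050 = €1,410 falls to the member.
Member responsibility before any cap: €1,050 + €1,410 = €2,460.
Cumulative spending €850 + €2,460 = €3,310 stays under the €6,650 maximum.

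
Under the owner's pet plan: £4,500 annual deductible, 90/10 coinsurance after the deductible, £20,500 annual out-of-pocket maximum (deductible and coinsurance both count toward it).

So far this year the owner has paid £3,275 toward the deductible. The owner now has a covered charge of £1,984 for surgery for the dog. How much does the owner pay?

£1,300.90

£3,275 of the £4,500 deductible is already met, leaving £1,225.
That leaves £1,984 − £1,225 = £759 for coinsurance.
10% of £759 = £75.90 falls to the owner.
Owner responsibility before any cap: £1,225 + £75.90 = £1,300.90.
Cumulative spending £3,275 + £1,300.90 = £4,575.90 stays under the £20,500 maximum.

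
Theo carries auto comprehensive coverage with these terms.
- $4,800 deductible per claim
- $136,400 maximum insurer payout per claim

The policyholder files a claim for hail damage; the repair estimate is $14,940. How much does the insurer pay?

$10,140

After the deductible, $14,940 − $4,800 = $10,140 remains.
$10,140 ≤ $136,400, so the limit doesn't bind; insurer pays $10,140.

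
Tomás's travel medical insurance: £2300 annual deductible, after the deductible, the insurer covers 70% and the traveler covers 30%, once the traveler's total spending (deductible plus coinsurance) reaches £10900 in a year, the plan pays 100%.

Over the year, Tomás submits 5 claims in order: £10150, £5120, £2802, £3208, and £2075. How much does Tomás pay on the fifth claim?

Claim 1 (£10150): £2300 to deductible, leaving £7850; coinsurance £7850 × 30% = £2355. Cost to traveler: £4655. OOP to date £4655.
Claim 2 (£5120): 30% coinsurance on £5120 = £1536. Traveler pays £1536; OOP now £6191.
Claim 3 (£2802): deductible already satisfied, so traveler's share is 30% × £2802 = £840.60. Traveler owes £840.60 (running OOP £7031.60).
Claim 4 (£3208): deductible already satisfied, so traveler's share is 30% × £3208 = £962.40. Traveler pays £962.40; OOP now £7994.
Claim 5 (£2075): deductible met; 30% of £2075 = £622.50. Cost to traveler: £622.50. OOP to date £8616.50.

£622.50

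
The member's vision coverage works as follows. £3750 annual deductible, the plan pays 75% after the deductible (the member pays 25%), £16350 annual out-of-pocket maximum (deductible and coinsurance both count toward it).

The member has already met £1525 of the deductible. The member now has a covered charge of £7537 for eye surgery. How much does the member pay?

£1525 of the £3750 deductible is already met, leaving £2225.
After the £2225 deductible portion, £7537 − £2225 = £5312 is subject to coinsurance.
Coinsurance: £5312 × 25% = £1328.
So the member owes £2225 + £1328 = £3553 before any cap.
Year-to-date out-of-pocket becomes £1525 + £3553 = £5078, still under the £16350 maximum, so no cap applies.

£3553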